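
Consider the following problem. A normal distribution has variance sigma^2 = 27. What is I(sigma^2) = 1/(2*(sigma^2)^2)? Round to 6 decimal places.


Fisher information for variance: I(sigma^2) = 1/(2*sigma^4).
sigma^2 = 27, so sigma^4 = 729.
I = 1/(2*729) = 1/1458 = 0.000686

0.000686


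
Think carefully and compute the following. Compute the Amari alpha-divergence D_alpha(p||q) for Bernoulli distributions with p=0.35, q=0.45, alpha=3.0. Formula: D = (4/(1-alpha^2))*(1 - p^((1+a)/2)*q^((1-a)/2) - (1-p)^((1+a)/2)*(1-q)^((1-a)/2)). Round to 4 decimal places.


Amari alpha-divergence:
D = (4/(1-alpha^2))*(1 - p^((1+a)/2)*q^((1-a)/2) - (1-p)^((1+a)/2)*(1-q)^((1-a)/2)).
alpha = 3.0, p = 0.35, q = 0.45.
e1 = (1+alpha)/2 = 2.0, e2 = (1-alpha)/2 = -1.0.
t1 = p^e1 * q^e2 = 0.35^2.0 * 0.45^-1.0 = 0.272222.
t2 = (1-p)^e1 * (1-q)^e2 = 0.65^2.0 * 0.55^-1.0 = 0.768182.
4/(1-alpha^2) = -0.5.
D = -0.5*(1 - 0.272222 - 0.768182) = 0.0202

0.0202


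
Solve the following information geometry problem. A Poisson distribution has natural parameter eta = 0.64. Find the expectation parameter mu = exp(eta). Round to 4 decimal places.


Expectation parameter for Poisson exponential family:
mu = exp(eta).
eta = 0.64.
mu = exp(0.64) = 1.8965

1.8965


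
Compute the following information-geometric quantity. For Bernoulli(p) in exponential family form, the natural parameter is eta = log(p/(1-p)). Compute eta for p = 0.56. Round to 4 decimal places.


Natural parameter for Bernoulli: eta = log(p/(1-p)).
p = 0.56, 1-p = 0.44.
p/(1-p) = 1.272727.
eta = log(1.272727) = 0.2412

0.2412


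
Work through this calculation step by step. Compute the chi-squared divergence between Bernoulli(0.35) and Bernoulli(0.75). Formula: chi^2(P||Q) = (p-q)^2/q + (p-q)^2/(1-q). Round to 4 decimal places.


Chi-squared divergence between Bernoulli distributions:
chi^2 = (p-q)^2/q + (p-q)^2/(1-q).
p = 0.35, q = 0.75, p-q = -0.4.
(p-q)^2 = 0.16.
term1 = 0.16/0.75 = 0.213333.
term2 = 0.16/0.25 = 0.64.
chi^2 = 0.213333 + 0.64 = 0.8533

0.8533


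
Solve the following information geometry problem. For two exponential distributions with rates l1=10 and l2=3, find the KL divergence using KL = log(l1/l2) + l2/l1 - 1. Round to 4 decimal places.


KL divergence for exponential family:
KL = log(l1/l2) + l2/l1 - 1.
log(10/3) = 1.203973.
3/10 = 0.3.
KL = 1.203973 + 0.3 - 1 = 0.5040

0.5040


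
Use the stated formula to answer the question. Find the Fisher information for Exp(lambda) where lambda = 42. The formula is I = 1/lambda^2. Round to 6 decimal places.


Fisher information for exponential: I(lambda) = 1/lambda^2.
lambda = 42, lambda^2 = 1764.
I = 1/1764 = 0.000567

0.000567


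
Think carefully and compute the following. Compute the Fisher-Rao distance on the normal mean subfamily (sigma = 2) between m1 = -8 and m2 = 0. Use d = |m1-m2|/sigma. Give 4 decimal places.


On the fixed-variance normal subfamily, geodesic distance = |m1-m2|/sigma.
|-8 - 0| = 8.
sigma = 2.
d = 8/2 = 4.0000

4.0000


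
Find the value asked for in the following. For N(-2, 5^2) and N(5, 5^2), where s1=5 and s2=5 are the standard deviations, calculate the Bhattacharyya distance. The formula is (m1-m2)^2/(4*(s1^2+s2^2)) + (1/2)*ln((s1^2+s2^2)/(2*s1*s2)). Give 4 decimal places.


Bhattacharyya distance between two Gaussians:
DB = (m1-m2)^2/(4*(s1^2+s2^2)) + (1/2)*ln((s1^2+s2^2)/(2*s1*s2)).
(m1-m2)^2 = (-7)^2 = 49.
s1^2+s2^2 = 25 + 25 = 50.
term1 = 49/200 = 0.245.
term2 = 0.5*ln(50/50.0) = 0.0.
DB = 0.245 + 0.0 = 0.2450

0.2450


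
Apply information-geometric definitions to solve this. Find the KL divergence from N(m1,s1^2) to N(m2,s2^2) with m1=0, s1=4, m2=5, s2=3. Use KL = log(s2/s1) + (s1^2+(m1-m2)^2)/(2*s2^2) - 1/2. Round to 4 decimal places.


KL divergence between normal distributions:
KL = log(s2/s1) + (s1^2 + (m1-m2)^2)/(2*s2^2) - 1/2.
log(3/4) = -0.287682.
(4^2 + (0-5)^2)/(2*3^2) = (16 + 25)/18 = 2.277778.
KL = -0.287682 + 2.277778 - 0.5 = 1.4901

1.4901


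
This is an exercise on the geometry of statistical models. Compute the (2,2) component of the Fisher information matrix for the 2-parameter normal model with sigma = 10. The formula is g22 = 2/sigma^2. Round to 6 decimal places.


For the 2-parameter normal family, the Fisher metric has:
  g11 = 1/sigma^2, g22 = 2/sigma^2.
sigma = 10, sigma^2 = 100.
g22 = 0.020000

0.020000


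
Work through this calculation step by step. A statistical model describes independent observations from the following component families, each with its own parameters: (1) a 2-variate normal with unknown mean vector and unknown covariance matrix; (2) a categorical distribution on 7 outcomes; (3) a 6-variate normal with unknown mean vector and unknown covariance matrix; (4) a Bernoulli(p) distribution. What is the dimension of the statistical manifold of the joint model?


The dimension of a statistical manifold equals the number of free
(independent) real parameters of the model. For a product of independent
blocks the parameter counts add.
- 2-variate normal: 2 (mean) + 2*3/2 = 3 (symmetric covariance) = 5.
- categorical on 7 outcomes (probabilities sum to 1): 7-1 = 6.
- 6-variate normal: 6 (mean) + 6*7/2 = 21 (symmetric covariance) = 27.
- Bernoulli (p): 1.
Total = 5 + 6 + 27 + 1 = 39.
Dimension = 39

39


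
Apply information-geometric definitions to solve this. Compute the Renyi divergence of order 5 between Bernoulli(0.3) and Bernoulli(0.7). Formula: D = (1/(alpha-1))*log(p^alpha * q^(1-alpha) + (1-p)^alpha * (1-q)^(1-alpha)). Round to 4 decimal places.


Renyi divergence of order alpha between Bernoulli distributions:
D = (1/(alpha-1))*log(p^alpha * q^(1-alpha) + (1-p)^alpha * (1-q)^(1-alpha)).
alpha = 5, p = 0.3, q = 0.7.
p^alpha * q^(1-alpha) = 0.3^5 * 0.7^-4 = 0.010121.
(1-p)^alpha * (1-q)^(1-alpha) = 0.7^5 * 0.3^-4 = 20.749383.
sum = 0.010121 + 20.749383 = 20.759503.
D = (1/4)*log(20.759503) = 0.7583

0.7583


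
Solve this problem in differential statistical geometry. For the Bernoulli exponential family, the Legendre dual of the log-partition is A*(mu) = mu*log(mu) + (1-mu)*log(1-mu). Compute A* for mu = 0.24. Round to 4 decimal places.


Legendre transform for Bernoulli:
A*(mu) = mu*log(mu) + (1-mu)*log(1-mu).
mu = 0.24, 1-mu = 0.76.
mu*log(mu) = 0.24*log(0.24) = -0.342508.
(1-mu)*log(1-mu) = 0.76*log(0.76) = -0.208572.
A* = -0.342508 + -0.208572 = -0.5511

-0.5511


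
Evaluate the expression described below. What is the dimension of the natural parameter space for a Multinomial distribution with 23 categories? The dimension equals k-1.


Exponential family dimension calculation:
For Multinomial with k=23 categories, dim = k-1 = 22.

22


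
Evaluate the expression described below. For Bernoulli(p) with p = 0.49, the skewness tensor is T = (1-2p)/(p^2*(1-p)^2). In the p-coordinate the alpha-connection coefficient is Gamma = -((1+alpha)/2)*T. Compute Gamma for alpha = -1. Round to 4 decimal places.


Skewness (Amari-Chentsov) tensor: T = (1-2p)/(p^2*(1-p)^2).
p = 0.49, 1-2p = 0.02, p^2 = 0.2401, (1-p)^2 = 0.2601.
T = 0.02/(0.2401 * 0.2601) = 0.320256.
In the p-coordinate, Gamma^(alpha) = Gamma^(0) - (alpha/2)*T with Gamma^(0) = (1/2)*g'(p) = -T/2,
so Gamma^(alpha) = -((1+alpha)/2)*T.
alpha = -1, -(1+alpha)/2 = 0.0.
Gamma = 0.0 * 0.320256 = 0.0000

0.0000


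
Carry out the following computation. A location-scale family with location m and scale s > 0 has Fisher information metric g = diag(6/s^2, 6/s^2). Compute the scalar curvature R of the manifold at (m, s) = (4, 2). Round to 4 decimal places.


The metric has the form g = (A dm^2 + B ds^2)/s^2 with A = 6, B = 6.
Substitute u = sqrt(A/B)*m: g = B*(du^2 + ds^2)/s^2, i.e. B times the
Poincare upper half-plane metric, which has constant Gaussian curvature -1.
Scaling a 2D metric by a constant c divides the Gaussian curvature by c,
so K = -1/B = -1/(6) = -0.1667 everywhere (the point (m, s) = (4, 2) is irrelevant:
the curvature is constant).
Scalar curvature in dimension 2: R = 2K = -2/(6) = -0.3333.

-0.3333


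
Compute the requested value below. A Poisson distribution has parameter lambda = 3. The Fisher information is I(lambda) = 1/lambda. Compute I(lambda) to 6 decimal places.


Fisher information for Poisson: I(lambda) = 1/lambda.
lambda = 3.
I(lambda) = 1/3 = 0.333333

0.333333


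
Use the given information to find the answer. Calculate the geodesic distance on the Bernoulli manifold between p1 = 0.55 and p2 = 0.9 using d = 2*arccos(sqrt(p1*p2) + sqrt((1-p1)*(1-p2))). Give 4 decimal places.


Geodesic distance on Bernoulli manifold:
d(p1,p2) = 2*arccos(sqrt(p1*p2) + sqrt((1-p1)*(1-p2))).
sqrt(p1*p2) = sqrt(0.55*0.9) = 0.703562.
sqrt((1-p1)*(1-p2)) = sqrt(0.45*0.1) = 0.212132.
arg = 0.703562 + 0.212132 = 0.915694.
d = 2*arccos(0.915694) = 0.8271

0.8271


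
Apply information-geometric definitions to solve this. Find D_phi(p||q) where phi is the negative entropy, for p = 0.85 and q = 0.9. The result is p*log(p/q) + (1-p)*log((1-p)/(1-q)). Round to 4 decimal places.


Bregman divergence with negative entropy generator:
D = p*log(p/q) + (1-p)*log((1-p)/(1-q)).
p = 0.85, q = 0.9.
p*log(p/q) = 0.85*log(0.85/0.9) = -0.048585.
(1-p)*log((1-p)/(1-q)) = 0.15*log(0.15/0.1) = 0.06082.
D = -0.048585 + 0.06082 = 0.0122

0.0122


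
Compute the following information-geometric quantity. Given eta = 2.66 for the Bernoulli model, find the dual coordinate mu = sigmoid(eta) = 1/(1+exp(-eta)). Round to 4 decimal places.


Dual coordinate (expectation parameter) for Bernoulli:
mu = 1/(1+exp(-eta)).
eta = 2.66.
exp(-eta) = exp(-2.66) = 0.069948.
mu = 1/(1+0.069948) = 0.9346

0.9346


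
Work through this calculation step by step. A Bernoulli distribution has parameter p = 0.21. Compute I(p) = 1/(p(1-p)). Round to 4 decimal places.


For Bernoulli(p), Fisher information is I(p) = 1/(p*(1-p)).
p = 0.21, 1-p = 0.79.
p*(1-p) = 0.1659.
I(p) = 1/0.1659 = 6.0277

6.0277


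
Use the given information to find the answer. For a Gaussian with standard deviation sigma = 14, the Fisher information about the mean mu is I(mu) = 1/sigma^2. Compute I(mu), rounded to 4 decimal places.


The Fisher information for the mean of a normal distribution is I(mu) = 1/sigma^2.
sigma = 14, so sigma^2 = 196.
I(mu) = 1/196 = 0.0051

0.0051


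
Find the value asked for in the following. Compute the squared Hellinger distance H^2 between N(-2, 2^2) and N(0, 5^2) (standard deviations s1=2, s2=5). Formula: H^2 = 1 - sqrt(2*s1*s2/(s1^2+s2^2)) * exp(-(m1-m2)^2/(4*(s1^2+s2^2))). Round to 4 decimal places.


Squared Hellinger distance for Gaussians:
H^2 = 1 - sqrt(2*s1*s2/(s1^2+s2^2)) * exp(-(m1-m2)^2/(4*(s1^2+s2^2))).
s1^2 = 4, s2^2 = 25, s1^2+s2^2 = 29.
sqrt(2*2*5/(29)) = 0.830455.
(m1-m2)^2 = (-2)^2 = 4.
exp(-4/(4*29)) = exp(-0.034483) = 0.966105.
H^2 = 1 - 0.830455*0.966105 = 0.1977

0.1977


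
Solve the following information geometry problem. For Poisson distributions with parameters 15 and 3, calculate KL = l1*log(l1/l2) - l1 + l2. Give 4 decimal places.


KL divergence for Poisson:
KL = l1*log(l1/l2) - l1 + l2.
l1 = 15, l2 = 3.
log(15/3) = 1.609438.
l1*log(l1/l2) = 15 * 1.609438 = 24.141569.
KL = 24.141569 - 15 + 3 = 12.1416

12.1416


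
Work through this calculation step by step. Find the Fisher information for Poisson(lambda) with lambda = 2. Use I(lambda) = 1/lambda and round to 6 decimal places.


Fisher information for Poisson: I(lambda) = 1/lambda.
lambda = 2.
I(lambda) = 1/2 = 0.500000

0.500000


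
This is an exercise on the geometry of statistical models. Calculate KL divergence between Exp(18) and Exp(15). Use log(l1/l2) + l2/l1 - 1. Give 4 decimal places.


KL divergence for exponential family:
KL = log(l1/l2) + l2/l1 - 1.
log(18/15) = 0.182322.
15/18 = 0.833333.
KL = 0.182322 + 0.833333 - 1 = 0.0157

0.0157


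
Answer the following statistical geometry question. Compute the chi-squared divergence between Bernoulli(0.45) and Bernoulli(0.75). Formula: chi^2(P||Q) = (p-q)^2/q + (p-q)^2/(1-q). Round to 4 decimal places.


Chi-squared divergence between Bernoulli distributions:
chi^2 = (p-q)^2/q + (p-q)^2/(1-q).
p = 0.45, q = 0.75, p-q = -0.3.
(p-q)^2 = 0.09.
term1 = 0.09/0.75 = 0.12.
term2 = 0.09/0.25 = 0.36.
chi^2 = 0.12 + 0.36 = 0.4800

0.4800


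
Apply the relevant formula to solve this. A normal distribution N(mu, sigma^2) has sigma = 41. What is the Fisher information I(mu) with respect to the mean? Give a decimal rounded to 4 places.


The Fisher information for the mean of a normal distribution is I(mu) = 1/sigma^2.
sigma = 41, so sigma^2 = 1681.
I(mu) = 1/1681 = 0.0006

0.0006


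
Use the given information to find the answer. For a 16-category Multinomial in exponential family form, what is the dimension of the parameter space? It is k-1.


Exponential family dimension calculation:
For Multinomial with k=16 categories, dim = k-1 = 15.

15


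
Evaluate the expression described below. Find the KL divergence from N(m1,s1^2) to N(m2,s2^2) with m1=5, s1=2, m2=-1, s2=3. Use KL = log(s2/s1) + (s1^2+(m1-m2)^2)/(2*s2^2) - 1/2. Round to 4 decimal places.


KL divergence between normal distributions:
KL = log(s2/s1) + (s1^2 + (m1-m2)^2)/(2*s2^2) - 1/2.
log(3/2) = 0.405465.
(2^2 + (5--1)^2)/(2*3^2) = (4 + 36)/18 = 2.222222.
KL = 0.405465 + 2.222222 - 0.5 = 2.1277

2.1277


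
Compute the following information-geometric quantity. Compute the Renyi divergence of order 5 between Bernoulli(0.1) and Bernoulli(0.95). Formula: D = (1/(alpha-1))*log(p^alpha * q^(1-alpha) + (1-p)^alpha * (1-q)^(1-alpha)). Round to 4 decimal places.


Renyi divergence of order alpha between Bernoulli distributions:
D = (1/(alpha-1))*log(p^alpha * q^(1-alpha) + (1-p)^alpha * (1-q)^(1-alpha)).
alpha = 5, p = 0.1, q = 0.95.
p^alpha * q^(1-alpha) = 0.1^5 * 0.95^-4 = 1.2e-05.
(1-p)^alpha * (1-q)^(1-alpha) = 0.9^5 * 0.05^-4 = 94478.4.
sum = 1.2e-05 + 94478.4 = 94478.400012.
D = (1/4)*log(94478.400012) = 2.8640

2.8640


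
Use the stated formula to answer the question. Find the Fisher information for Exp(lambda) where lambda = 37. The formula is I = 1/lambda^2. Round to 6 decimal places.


Fisher information for exponential: I(lambda) = 1/lambda^2.
lambda = 37, lambda^2 = 1369.
I = 1/1369 = 0.000730

0.000730


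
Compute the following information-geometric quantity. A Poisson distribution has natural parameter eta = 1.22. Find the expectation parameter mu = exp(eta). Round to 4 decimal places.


Expectation parameter for Poisson exponential family:
mu = exp(eta).
eta = 1.22.
mu = exp(1.22) = 3.3872

3.3872


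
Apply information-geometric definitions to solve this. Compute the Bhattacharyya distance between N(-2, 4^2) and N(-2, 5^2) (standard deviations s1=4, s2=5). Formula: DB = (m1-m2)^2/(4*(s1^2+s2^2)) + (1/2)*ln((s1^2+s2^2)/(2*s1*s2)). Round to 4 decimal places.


Bhattacharyya distance between two Gaussians:
DB = (m1-m2)^2/(4*(s1^2+s2^2)) + (1/2)*ln((s1^2+s2^2)/(2*s1*s2)).
(m1-m2)^2 = (0)^2 = 0.
s1^2+s2^2 = 16 + 25 = 41.
term1 = 0/164 = 0.0.
term2 = 0.5*ln(41/40.0) = 0.012346.
DB = 0.0 + 0.012346 = 0.0123

0.0123


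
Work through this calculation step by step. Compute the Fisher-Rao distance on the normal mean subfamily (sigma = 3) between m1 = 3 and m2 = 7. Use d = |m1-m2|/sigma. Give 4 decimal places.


On the fixed-variance normal subfamily, geodesic distance = |m1-m2|/sigma.
|3 - 7| = 4.
sigma = 3.
d = 4/3 = 1.3333

1.3333


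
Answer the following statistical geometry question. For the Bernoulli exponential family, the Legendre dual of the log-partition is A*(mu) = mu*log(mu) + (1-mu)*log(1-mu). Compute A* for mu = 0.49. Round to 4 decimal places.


Legendre transform for Bernoulli:
A*(mu) = mu*log(mu) + (1-mu)*log(1-mu).
mu = 0.49, 1-mu = 0.51.
mu*log(mu) = 0.49*log(0.49) = -0.349541.
(1-mu)*log(1-mu) = 0.51*log(0.51) = -0.343406.
A* = -0.349541 + -0.343406 = -0.6929

-0.6929


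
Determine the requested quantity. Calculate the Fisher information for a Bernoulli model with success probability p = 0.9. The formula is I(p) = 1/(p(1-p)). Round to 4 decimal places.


For Bernoulli(p), Fisher information is I(p) = 1/(p*(1-p)).
p = 0.9, 1-p = 0.1.
p*(1-p) = 0.09.
I(p) = 1/0.09 = 11.1111

11.1111


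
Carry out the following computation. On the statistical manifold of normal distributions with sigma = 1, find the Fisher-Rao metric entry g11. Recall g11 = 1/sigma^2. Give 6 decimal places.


For the 2-parameter normal family, the Fisher metric has:
  g11 = 1/sigma^2, g22 = 2/sigma^2.
sigma = 1, sigma^2 = 1.
g11 = 1.000000

1.000000


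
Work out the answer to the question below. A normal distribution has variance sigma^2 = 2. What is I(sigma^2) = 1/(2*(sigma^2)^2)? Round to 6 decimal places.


Fisher information for variance: I(sigma^2) = 1/(2*sigma^4).
sigma^2 = 2, so sigma^4 = 4.
I = 1/(2*4) = 1/8 = 0.125000

0.125000


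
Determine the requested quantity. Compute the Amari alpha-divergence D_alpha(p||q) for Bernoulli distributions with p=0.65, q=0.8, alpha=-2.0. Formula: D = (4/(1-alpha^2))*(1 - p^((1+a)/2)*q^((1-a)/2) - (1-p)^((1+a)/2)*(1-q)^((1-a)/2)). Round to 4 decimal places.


Amari alpha-divergence:
D = (4/(1-alpha^2))*(1 - p^((1+a)/2)*q^((1-a)/2) - (1-p)^((1+a)/2)*(1-q)^((1-a)/2)).
alpha = -2.0, p = 0.65, q = 0.8.
e1 = (1+alpha)/2 = -0.5, e2 = (1-alpha)/2 = 1.5.
t1 = p^e1 * q^e2 = 0.65^-0.5 * 0.8^1.5 = 0.88752.
t2 = (1-p)^e1 * (1-q)^e2 = 0.35^-0.5 * 0.2^1.5 = 0.151186.
4/(1-alpha^2) = -1.333333.
D = -1.333333*(1 - 0.88752 - 0.151186) = 0.0516

0.0516


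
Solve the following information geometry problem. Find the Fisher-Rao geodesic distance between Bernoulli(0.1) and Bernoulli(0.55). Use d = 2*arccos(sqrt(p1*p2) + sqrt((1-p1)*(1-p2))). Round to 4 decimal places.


Geodesic distance on Bernoulli manifold:
d(p1,p2) = 2*arccos(sqrt(p1*p2) + sqrt((1-p1)*(1-p2))).
sqrt(p1*p2) = sqrt(0.1*0.55) = 0.234521.
sqrt((1-p1)*(1-p2)) = sqrt(0.9*0.45) = 0.636396.
arg = 0.234521 + 0.636396 = 0.870917.
d = 2*arccos(0.870917) = 1.0275

1.0275


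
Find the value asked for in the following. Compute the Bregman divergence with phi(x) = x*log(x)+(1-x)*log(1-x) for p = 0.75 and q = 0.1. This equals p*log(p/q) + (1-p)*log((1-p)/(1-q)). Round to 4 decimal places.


Bregman divergence with negative entropy generator:
D = p*log(p/q) + (1-p)*log((1-p)/(1-q)).
p = 0.75, q = 0.1.
p*log(p/q) = 0.75*log(0.75/0.1) = 1.511177.
(1-p)*log((1-p)/(1-q)) = 0.25*log(0.25/0.9) = -0.320233.
D = 1.511177 + -0.320233 = 1.1909

1.1909


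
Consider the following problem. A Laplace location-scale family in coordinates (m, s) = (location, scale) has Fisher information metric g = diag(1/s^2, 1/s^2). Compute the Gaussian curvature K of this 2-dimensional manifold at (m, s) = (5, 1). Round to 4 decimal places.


The metric has the form g = (A dm^2 + B ds^2)/s^2 with A = 1, B = 1.
Substitute u = sqrt(A/B)*m: g = B*(du^2 + ds^2)/s^2, i.e. B times the
Poincare upper half-plane metric, which has constant Gaussian curvature -1.
Scaling a 2D metric by a constant c divides the Gaussian curvature by c,
so K = -1/B = -1/(1) = -1.0000 everywhere (the point (m, s) = (5, 1) is irrelevant:
the curvature is constant).
The requested Gaussian curvature is K = -1.0000.

-1.0000


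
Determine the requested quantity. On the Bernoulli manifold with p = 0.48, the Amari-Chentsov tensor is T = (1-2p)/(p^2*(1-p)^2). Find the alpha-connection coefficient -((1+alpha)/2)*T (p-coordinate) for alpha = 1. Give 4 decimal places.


Skewness (Amari-Chentsov) tensor: T = (1-2p)/(p^2*(1-p)^2).
p = 0.48, 1-2p = 0.04, p^2 = 0.2304, (1-p)^2 = 0.2704.
T = 0.04/(0.2304 * 0.2704) = 0.642053.
In the p-coordinate, Gamma^(alpha) = Gamma^(0) - (alpha/2)*T with Gamma^(0) = (1/2)*g'(p) = -T/2,
so Gamma^(alpha) = -((1+alpha)/2)*T.
alpha = 1, -(1+alpha)/2 = -1.0.
Gamma = -1.0 * 0.642053 = -0.6421

-0.6421


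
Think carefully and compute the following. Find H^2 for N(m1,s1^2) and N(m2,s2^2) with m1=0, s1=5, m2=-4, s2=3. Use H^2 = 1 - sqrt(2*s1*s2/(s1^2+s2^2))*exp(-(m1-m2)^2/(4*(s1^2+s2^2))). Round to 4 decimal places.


Squared Hellinger distance for Gaussians:
H^2 = 1 - sqrt(2*s1*s2/(s1^2+s2^2)) * exp(-(m1-m2)^2/(4*(s1^2+s2^2))).
s1^2 = 25, s2^2 = 9, s1^2+s2^2 = 34.
sqrt(2*5*3/(34)) = 0.939336.
(m1-m2)^2 = (4)^2 = 16.
exp(-16/(4*34)) = exp(-0.117647) = 0.88901.
H^2 = 1 - 0.939336*0.88901 = 0.1649

0.1649


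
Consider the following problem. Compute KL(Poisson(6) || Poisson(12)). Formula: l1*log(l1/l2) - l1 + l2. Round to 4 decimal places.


KL divergence for Poisson:
KL = l1*log(l1/l2) - l1 + l2.
l1 = 6, l2 = 12.
log(6/12) = -0.693147.
l1*log(l1/l2) = 6 * -0.693147 = -4.158883.
KL = -4.158883 - 6 + 12 = 1.8411

1.8411


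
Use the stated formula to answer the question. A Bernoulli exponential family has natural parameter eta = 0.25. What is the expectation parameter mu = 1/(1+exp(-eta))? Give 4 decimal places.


Dual coordinate (expectation parameter) for Bernoulli:
mu = 1/(1+exp(-eta)).
eta = 0.25.
exp(-eta) = exp(-0.25) = 0.778801.
mu = 1/(1+0.778801) = 0.5622

0.5622


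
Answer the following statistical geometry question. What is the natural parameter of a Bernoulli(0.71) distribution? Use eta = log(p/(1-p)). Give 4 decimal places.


Natural parameter for Bernoulli: eta = log(p/(1-p)).
p = 0.71, 1-p = 0.29.
p/(1-p) = 2.448276.
eta = log(2.448276) = 0.8954

0.8954


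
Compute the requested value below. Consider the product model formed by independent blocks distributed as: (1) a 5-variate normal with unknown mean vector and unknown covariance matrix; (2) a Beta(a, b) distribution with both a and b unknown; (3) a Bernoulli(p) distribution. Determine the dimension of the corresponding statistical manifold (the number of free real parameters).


The dimension of a statistical manifold equals the number of free
(independent) real parameters of the model. For a product of independent
blocks the parameter counts add.
- 5-variate normal: 5 (mean) + 5*6/2 = 15 (symmetric covariance) = 20.
- Beta (a, b): 2.
- Bernoulli (p): 1.
Total = 20 + 2 + 1 = 23.
Dimension = 23

23


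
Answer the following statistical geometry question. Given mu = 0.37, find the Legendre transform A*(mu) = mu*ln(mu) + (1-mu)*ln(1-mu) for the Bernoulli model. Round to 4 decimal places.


Legendre transform for Bernoulli:
A*(mu) = mu*log(mu) + (1-mu)*log(1-mu).
mu = 0.37, 1-mu = 0.63.
mu*log(mu) = 0.37*log(0.37) = -0.367873.
(1-mu)*log(1-mu) = 0.63*log(0.63) = -0.291082.
A* = -0.367873 + -0.291082 = -0.6590

-0.6590


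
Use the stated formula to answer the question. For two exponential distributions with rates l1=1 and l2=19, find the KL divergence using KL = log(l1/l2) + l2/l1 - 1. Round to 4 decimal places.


KL divergence for exponential family:
KL = log(l1/l2) + l2/l1 - 1.
log(1/19) = -2.944439.
19/1 = 19.0.
KL = -2.944439 + 19.0 - 1 = 15.0556

15.0556


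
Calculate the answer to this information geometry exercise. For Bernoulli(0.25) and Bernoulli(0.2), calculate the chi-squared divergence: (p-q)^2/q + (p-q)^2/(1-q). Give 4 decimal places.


Chi-squared divergence between Bernoulli distributions:
chi^2 = (p-q)^2/q + (p-q)^2/(1-q).
p = 0.25, q = 0.2, p-q = 0.05.
(p-q)^2 = 0.0025.
term1 = 0.0025/0.2 = 0.0125.
term2 = 0.0025/0.8 = 0.003125.
chi^2 = 0.0125 + 0.003125 = 0.0156

0.0156


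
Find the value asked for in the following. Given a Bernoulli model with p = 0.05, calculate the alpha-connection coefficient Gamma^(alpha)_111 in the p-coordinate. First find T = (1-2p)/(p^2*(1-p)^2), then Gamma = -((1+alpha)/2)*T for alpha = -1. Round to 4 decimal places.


Skewness (Amari-Chentsov) tensor: T = (1-2p)/(p^2*(1-p)^2).
p = 0.05, 1-2p = 0.9, p^2 = 0.0025, (1-p)^2 = 0.9025.
T = 0.9/(0.0025 * 0.9025) = 398.891967.
In the p-coordinate, Gamma^(alpha) = Gamma^(0) - (alpha/2)*T with Gamma^(0) = (1/2)*g'(p) = -T/2,
so Gamma^(alpha) = -((1+alpha)/2)*T.
alpha = -1, -(1+alpha)/2 = 0.0.
Gamma = 0.0 * 398.891967 = 0.0000

0.0000


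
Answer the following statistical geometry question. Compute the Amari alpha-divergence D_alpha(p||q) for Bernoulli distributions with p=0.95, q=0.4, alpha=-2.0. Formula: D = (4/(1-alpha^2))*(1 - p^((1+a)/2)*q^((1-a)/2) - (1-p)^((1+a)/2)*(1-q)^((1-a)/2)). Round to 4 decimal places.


Amari alpha-divergence:
D = (4/(1-alpha^2))*(1 - p^((1+a)/2)*q^((1-a)/2) - (1-p)^((1+a)/2)*(1-q)^((1-a)/2)).
alpha = -2.0, p = 0.95, q = 0.4.
e1 = (1+alpha)/2 = -0.5, e2 = (1-alpha)/2 = 1.5.
t1 = p^e1 * q^e2 = 0.95^-0.5 * 0.4^1.5 = 0.259554.
t2 = (1-p)^e1 * (1-q)^e2 = 0.05^-0.5 * 0.6^1.5 = 2.078461.
4/(1-alpha^2) = -1.333333.
D = -1.333333*(1 - 0.259554 - 2.078461) = 1.7840

1.7840


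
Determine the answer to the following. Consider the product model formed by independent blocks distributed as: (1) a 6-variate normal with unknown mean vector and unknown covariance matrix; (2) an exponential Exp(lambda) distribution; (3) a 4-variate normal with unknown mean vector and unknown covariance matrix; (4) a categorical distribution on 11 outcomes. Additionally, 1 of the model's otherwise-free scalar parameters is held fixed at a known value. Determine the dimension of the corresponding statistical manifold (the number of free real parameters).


The dimension of a statistical manifold equals the number of free
(independent) real parameters of the model. For a product of independent
blocks the parameter counts add.
- 6-variate normal: 6 (mean) + 6*7/2 = 21 (symmetric covariance) = 27.
- exponential (lambda): 1.
- 4-variate normal: 4 (mean) + 4*5/2 = 10 (symmetric covariance) = 14.
- categorical on 11 outcomes (probabilities sum to 1): 11-1 = 10.
Total = 27 + 1 + 14 + 10 = 52.
1 parameter(s) fixed at known values: 52 - 1 = 51.
Dimension = 51

51


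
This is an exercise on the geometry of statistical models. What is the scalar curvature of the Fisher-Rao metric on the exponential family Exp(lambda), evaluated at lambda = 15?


This family has a single free parameter, so its statistical manifold
is 1-dimensional. The Riemann curvature tensor of any 1-dimensional
Riemannian manifold vanishes identically, so R = 0.

0


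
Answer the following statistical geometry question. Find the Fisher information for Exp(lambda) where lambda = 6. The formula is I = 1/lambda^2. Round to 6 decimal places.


Fisher information for exponential: I(lambda) = 1/lambda^2.
lambda = 6, lambda^2 = 36.
I = 1/36 = 0.027778

0.027778


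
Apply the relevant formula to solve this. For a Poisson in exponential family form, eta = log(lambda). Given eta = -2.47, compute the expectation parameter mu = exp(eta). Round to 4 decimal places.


Expectation parameter for Poisson exponential family:
mu = exp(eta).
eta = -2.47.
mu = exp(-2.47) = 0.0846

0.0846


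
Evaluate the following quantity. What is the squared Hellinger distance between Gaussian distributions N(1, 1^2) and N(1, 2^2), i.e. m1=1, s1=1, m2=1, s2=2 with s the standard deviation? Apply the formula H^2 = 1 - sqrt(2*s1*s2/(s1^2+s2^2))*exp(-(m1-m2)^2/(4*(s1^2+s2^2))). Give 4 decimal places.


Squared Hellinger distance for Gaussians:
H^2 = 1 - sqrt(2*s1*s2/(s1^2+s2^2)) * exp(-(m1-m2)^2/(4*(s1^2+s2^2))).
s1^2 = 1, s2^2 = 4, s1^2+s2^2 = 5.
sqrt(2*1*2/(5)) = 0.894427.
(m1-m2)^2 = (0)^2 = 0.
exp(-0/(4*5)) = exp(0.0) = 1.0.
H^2 = 1 - 0.894427*1.0 = 0.1056

0.1056


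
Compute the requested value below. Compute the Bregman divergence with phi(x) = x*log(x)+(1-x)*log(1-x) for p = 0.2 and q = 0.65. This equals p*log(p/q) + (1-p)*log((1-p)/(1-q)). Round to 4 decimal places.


Bregman divergence with negative entropy generator:
D = p*log(p/q) + (1-p)*log((1-p)/(1-q)).
p = 0.2, q = 0.65.
p*log(p/q) = 0.2*log(0.2/0.65) = -0.235731.
(1-p)*log((1-p)/(1-q)) = 0.8*log(0.8/0.35) = 0.661343.
D = -0.235731 + 0.661343 = 0.4256

0.4256


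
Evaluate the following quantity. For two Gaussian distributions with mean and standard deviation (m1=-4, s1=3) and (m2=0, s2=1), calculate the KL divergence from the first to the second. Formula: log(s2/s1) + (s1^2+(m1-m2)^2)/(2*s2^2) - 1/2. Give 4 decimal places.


KL divergence between normal distributions:
KL = log(s2/s1) + (s1^2 + (m1-m2)^2)/(2*s2^2) - 1/2.
log(1/3) = -1.098612.
(3^2 + (-4-0)^2)/(2*1^2) = (9 + 16)/2 = 12.5.
KL = -1.098612 + 12.5 - 0.5 = 10.9014

10.9014


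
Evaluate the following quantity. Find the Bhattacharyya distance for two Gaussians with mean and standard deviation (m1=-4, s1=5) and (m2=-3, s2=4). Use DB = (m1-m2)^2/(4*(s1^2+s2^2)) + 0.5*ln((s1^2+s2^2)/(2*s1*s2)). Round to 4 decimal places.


Bhattacharyya distance between two Gaussians:
DB = (m1-m2)^2/(4*(s1^2+s2^2)) + (1/2)*ln((s1^2+s2^2)/(2*s1*s2)).
(m1-m2)^2 = (-1)^2 = 1.
s1^2+s2^2 = 25 + 16 = 41.
term1 = 1/164 = 0.006098.
term2 = 0.5*ln(41/40.0) = 0.012346.
DB = 0.006098 + 0.012346 = 0.0184

0.0184


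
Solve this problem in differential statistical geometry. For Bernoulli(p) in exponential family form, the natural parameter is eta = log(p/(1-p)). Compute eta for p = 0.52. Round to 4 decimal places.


Natural parameter for Bernoulli: eta = log(p/(1-p)).
p = 0.52, 1-p = 0.48.
p/(1-p) = 1.083333.
eta = log(1.083333) = 0.0800

0.0800


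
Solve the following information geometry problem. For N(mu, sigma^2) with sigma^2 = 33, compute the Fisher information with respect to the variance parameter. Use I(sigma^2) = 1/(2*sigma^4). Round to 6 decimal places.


Fisher information for variance: I(sigma^2) = 1/(2*sigma^4).
sigma^2 = 33, so sigma^4 = 1089.
I = 1/(2*1089) = 1/2178 = 0.000459

0.000459


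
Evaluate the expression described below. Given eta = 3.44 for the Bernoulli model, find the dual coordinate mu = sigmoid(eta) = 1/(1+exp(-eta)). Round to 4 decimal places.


Dual coordinate (expectation parameter) for Bernoulli:
mu = 1/(1+exp(-eta)).
eta = 3.44.
exp(-eta) = exp(-3.44) = 0.032065.
mu = 1/(1+0.032065) = 0.9689

0.9689


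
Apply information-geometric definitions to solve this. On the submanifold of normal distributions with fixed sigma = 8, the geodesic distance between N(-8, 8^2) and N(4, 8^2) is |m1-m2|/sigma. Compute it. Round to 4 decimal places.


On the fixed-variance normal subfamily, geodesic distance = |m1-m2|/sigma.
|-8 - 4| = 12.
sigma = 8.
d = 12/8 = 1.5000

1.5000


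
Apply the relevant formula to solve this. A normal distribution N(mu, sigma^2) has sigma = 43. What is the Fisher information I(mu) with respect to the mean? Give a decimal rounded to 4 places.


The Fisher information for the mean of a normal distribution is I(mu) = 1/sigma^2.
sigma = 43, so sigma^2 = 1849.
I(mu) = 1/1849 = 0.0005

0.0005


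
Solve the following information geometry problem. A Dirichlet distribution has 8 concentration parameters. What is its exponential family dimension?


Exponential family dimension calculation:
Dirichlet with 8 components has 8 natural parameters.

8


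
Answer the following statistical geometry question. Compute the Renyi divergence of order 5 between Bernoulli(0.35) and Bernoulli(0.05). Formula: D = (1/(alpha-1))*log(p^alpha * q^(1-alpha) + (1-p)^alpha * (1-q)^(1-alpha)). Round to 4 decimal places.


Renyi divergence of order alpha between Bernoulli distributions:
D = (1/(alpha-1))*log(p^alpha * q^(1-alpha) + (1-p)^alpha * (1-q)^(1-alpha)).
alpha = 5, p = 0.35, q = 0.05.
p^alpha * q^(1-alpha) = 0.35^5 * 0.05^-4 = 840.35.
(1-p)^alpha * (1-q)^(1-alpha) = 0.65^5 * 0.95^-4 = 0.142453.
sum = 840.35 + 0.142453 = 840.492453.
D = (1/4)*log(840.492453) = 1.6835

1.6835


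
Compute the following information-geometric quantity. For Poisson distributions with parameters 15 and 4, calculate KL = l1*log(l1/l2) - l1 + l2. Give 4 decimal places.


KL divergence for Poisson:
KL = l1*log(l1/l2) - l1 + l2.
l1 = 15, l2 = 4.
log(15/4) = 1.321756.
l1*log(l1/l2) = 15 * 1.321756 = 19.826338.
KL = 19.826338 - 15 + 4 = 8.8263

8.8263


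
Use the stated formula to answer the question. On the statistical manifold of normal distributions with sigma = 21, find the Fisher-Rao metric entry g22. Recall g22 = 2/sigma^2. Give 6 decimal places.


For the 2-parameter normal family, the Fisher metric has:
  g11 = 1/sigma^2, g22 = 2/sigma^2.
sigma = 21, sigma^2 = 441.
g22 = 0.004535

0.004535


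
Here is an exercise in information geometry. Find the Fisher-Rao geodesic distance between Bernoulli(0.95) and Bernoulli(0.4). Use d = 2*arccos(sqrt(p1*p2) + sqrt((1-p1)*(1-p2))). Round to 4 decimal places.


Geodesic distance on Bernoulli manifold:
d(p1,p2) = 2*arccos(sqrt(p1*p2) + sqrt((1-p1)*(1-p2))).
sqrt(p1*p2) = sqrt(0.95*0.4) = 0.616441.
sqrt((1-p1)*(1-p2)) = sqrt(0.05*0.6) = 0.173205.
arg = 0.616441 + 0.173205 = 0.789646.
d = 2*arccos(0.789646) = 1.3211

1.3211


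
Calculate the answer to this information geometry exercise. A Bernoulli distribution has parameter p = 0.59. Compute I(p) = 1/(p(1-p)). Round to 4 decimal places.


For Bernoulli(p), Fisher information is I(p) = 1/(p*(1-p)).
p = 0.59, 1-p = 0.41.
p*(1-p) = 0.2419.
I(p) = 1/0.2419 = 4.1339

4.1339


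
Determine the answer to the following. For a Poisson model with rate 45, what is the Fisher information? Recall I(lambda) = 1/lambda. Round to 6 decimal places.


Fisher information for Poisson: I(lambda) = 1/lambda.
lambda = 45.
I(lambda) = 1/45 = 0.022222

0.022222


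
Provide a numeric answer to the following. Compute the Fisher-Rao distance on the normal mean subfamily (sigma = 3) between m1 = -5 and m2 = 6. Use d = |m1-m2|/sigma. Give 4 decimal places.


On the fixed-variance normal subfamily, geodesic distance = |m1-m2|/sigma.
|-5 - 6| = 11.
sigma = 3.
d = 11/3 = 3.6667

3.6667


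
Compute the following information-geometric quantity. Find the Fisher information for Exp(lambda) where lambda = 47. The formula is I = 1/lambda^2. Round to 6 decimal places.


Fisher information for exponential: I(lambda) = 1/lambda^2.
lambda = 47, lambda^2 = 2209.
I = 1/2209 = 0.000453

0.000453


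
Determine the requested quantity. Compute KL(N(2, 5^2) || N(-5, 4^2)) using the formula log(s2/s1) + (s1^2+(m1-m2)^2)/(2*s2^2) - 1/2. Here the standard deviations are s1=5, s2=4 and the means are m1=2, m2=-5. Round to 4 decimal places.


KL divergence between normal distributions:
KL = log(s2/s1) + (s1^2 + (m1-m2)^2)/(2*s2^2) - 1/2.
log(4/5) = -0.223144.
(5^2 + (2--5)^2)/(2*4^2) = (25 + 49)/32 = 2.3125.
KL = -0.223144 + 2.3125 - 0.5 = 1.5894

1.5894


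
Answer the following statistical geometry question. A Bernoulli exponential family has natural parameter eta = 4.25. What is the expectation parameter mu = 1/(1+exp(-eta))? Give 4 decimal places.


Dual coordinate (expectation parameter) for Bernoulli:
mu = 1/(1+exp(-eta)).
eta = 4.25.
exp(-eta) = exp(-4.25) = 0.014264.
mu = 1/(1+0.014264) = 0.9859

0.9859


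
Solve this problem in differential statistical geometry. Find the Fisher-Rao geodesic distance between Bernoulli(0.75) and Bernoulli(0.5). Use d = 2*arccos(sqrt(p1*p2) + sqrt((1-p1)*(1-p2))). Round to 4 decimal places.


Geodesic distance on Bernoulli manifold:
d(p1,p2) = 2*arccos(sqrt(p1*p2) + sqrt((1-p1)*(1-p2))).
sqrt(p1*p2) = sqrt(0.75*0.5) = 0.612372.
sqrt((1-p1)*(1-p2)) = sqrt(0.25*0.5) = 0.353553.
arg = 0.612372 + 0.353553 = 0.965926.
d = 2*arccos(0.965926) = 0.5236

0.5236


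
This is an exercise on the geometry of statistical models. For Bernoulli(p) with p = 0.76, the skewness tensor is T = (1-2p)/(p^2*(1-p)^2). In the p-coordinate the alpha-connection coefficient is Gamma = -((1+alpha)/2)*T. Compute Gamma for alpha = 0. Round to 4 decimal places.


Skewness (Amari-Chentsov) tensor: T = (1-2p)/(p^2*(1-p)^2).
p = 0.76, 1-2p = -0.52, p^2 = 0.5776, (1-p)^2 = 0.0576.
T = -0.52/(0.5776 * 0.0576) = -15.629809.
In the p-coordinate, Gamma^(alpha) = Gamma^(0) - (alpha/2)*T with Gamma^(0) = (1/2)*g'(p) = -T/2,
so Gamma^(alpha) = -((1+alpha)/2)*T.
alpha = 0, -(1+alpha)/2 = -0.5.
Gamma = -0.5 * -15.629809 = 7.8149

7.8149


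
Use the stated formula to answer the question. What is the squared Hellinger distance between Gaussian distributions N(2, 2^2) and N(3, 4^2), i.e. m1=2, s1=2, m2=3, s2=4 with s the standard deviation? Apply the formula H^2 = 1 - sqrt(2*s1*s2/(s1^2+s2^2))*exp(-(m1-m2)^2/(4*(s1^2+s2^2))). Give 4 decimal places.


Squared Hellinger distance for Gaussians:
H^2 = 1 - sqrt(2*s1*s2/(s1^2+s2^2)) * exp(-(m1-m2)^2/(4*(s1^2+s2^2))).
s1^2 = 4, s2^2 = 16, s1^2+s2^2 = 20.
sqrt(2*2*4/(20)) = 0.894427.
(m1-m2)^2 = (-1)^2 = 1.
exp(-1/(4*20)) = exp(-0.0125) = 0.987578.
H^2 = 1 - 0.894427*0.987578 = 0.1167

0.1167


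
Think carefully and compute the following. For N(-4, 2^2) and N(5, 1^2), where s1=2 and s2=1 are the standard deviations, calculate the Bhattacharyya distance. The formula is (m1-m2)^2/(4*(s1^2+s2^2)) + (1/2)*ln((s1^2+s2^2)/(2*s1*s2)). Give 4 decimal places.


Bhattacharyya distance between two Gaussians:
DB = (m1-m2)^2/(4*(s1^2+s2^2)) + (1/2)*ln((s1^2+s2^2)/(2*s1*s2)).
(m1-m2)^2 = (-9)^2 = 81.
s1^2+s2^2 = 4 + 1 = 5.
term1 = 81/20 = 4.05.
term2 = 0.5*ln(5/4.0) = 0.111572.
DB = 4.05 + 0.111572 = 4.1616

4.1616


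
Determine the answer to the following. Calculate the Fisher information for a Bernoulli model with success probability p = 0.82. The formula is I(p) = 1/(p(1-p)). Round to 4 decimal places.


For Bernoulli(p), Fisher information is I(p) = 1/(p*(1-p)).
p = 0.82, 1-p = 0.18.
p*(1-p) = 0.1476.
I(p) = 1/0.1476 = 6.7751

6.7751


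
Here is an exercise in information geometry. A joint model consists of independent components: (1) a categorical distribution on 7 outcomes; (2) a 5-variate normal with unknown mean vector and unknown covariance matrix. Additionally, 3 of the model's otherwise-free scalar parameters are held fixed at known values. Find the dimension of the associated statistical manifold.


The dimension of a statistical manifold equals the number of free
(independent) real parameters of the model. For a product of independent
blocks the parameter counts add.
- categorical on 7 outcomes (probabilities sum to 1): 7-1 = 6.
- 5-variate normal: 5 (mean) + 5*6/2 = 15 (symmetric covariance) = 20.
Total = 6 + 20 = 26.
3 parameter(s) fixed at known values: 26 - 3 = 23.
Dimension = 23

23


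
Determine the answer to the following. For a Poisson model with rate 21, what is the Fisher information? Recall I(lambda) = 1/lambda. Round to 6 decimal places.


Fisher information for Poisson: I(lambda) = 1/lambda.
lambda = 21.
I(lambda) = 1/21 = 0.047619

0.047619


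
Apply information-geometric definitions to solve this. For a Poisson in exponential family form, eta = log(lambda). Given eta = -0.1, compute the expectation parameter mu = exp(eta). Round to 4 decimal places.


Expectation parameter for Poisson exponential family:
mu = exp(eta).
eta = -0.1.
mu = exp(-0.1) = 0.9048

0.9048


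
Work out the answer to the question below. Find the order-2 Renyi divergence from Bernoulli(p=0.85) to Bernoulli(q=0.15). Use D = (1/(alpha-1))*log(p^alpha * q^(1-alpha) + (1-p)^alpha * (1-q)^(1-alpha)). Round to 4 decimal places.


Renyi divergence of order alpha between Bernoulli distributions:
D = (1/(alpha-1))*log(p^alpha * q^(1-alpha) + (1-p)^alpha * (1-q)^(1-alpha)).
alpha = 2, p = 0.85, q = 0.15.
p^alpha * q^(1-alpha) = 0.85^2 * 0.15^-1 = 4.816667.
(1-p)^alpha * (1-q)^(1-alpha) = 0.15^2 * 0.85^-1 = 0.026471.
sum = 4.816667 + 0.026471 = 4.843137.
D = (1/1)*log(4.843137) = 1.5776

1.5776


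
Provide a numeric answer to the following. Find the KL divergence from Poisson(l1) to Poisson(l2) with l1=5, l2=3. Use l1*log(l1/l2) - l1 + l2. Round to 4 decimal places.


KL divergence for Poisson:
KL = l1*log(l1/l2) - l1 + l2.
l1 = 5, l2 = 3.
log(5/3) = 0.510826.
l1*log(l1/l2) = 5 * 0.510826 = 2.554128.
KL = 2.554128 - 5 + 3 = 0.5541

0.5541


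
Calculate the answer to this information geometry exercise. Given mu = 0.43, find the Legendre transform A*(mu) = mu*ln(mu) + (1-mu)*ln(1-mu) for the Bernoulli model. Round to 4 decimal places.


Legendre transform for Bernoulli:
A*(mu) = mu*log(mu) + (1-mu)*log(1-mu).
mu = 0.43, 1-mu = 0.57.
mu*log(mu) = 0.43*log(0.43) = -0.362907.
(1-mu)*log(1-mu) = 0.57*log(0.57) = -0.320408.
A* = -0.362907 + -0.320408 = -0.6833

-0.6833


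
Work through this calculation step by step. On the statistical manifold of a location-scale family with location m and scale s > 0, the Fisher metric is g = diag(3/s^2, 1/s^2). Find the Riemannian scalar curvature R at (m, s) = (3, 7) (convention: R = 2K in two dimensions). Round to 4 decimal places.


The metric has the form g = (A dm^2 + B ds^2)/s^2 with A = 3, B = 1.
Substitute u = sqrt(A/B)*m: g = B*(du^2 + ds^2)/s^2, i.e. B times the
Poincare upper half-plane metric, which has constant Gaussian curvature -1.
Scaling a 2D metric by a constant c divides the Gaussian curvature by c,
so K = -1/B = -1/(1) = -1.0000 everywhere (the point (m, s) = (3, 7) is irrelevant:
the curvature is constant).
Scalar curvature in dimension 2: R = 2K = -2/(1) = -2.0000.

-2.0000
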